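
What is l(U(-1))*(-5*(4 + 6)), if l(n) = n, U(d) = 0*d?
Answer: 0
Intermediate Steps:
U(d) = 0
l(U(-1))*(-5*(4 + 6)) = 0*(-5*(4 + 6)) = 0*(-5*10) = 0*(-50) = 0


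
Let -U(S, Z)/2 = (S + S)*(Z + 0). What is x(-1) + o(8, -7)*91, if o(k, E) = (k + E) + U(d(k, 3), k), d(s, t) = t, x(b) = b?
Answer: -8646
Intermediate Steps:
U(S, Z) = -4*S*Z (U(S, Z) = -2*(S + S)*(Z + 0) = -2*2*S*Z = -4*S*Z)
o(k, E) = E - 11*k (o(k, E) = (k + E) - 4*3*k = (E + k) - 12*k = E - 11*k)
x(-1) + o(8, -7)*91 = -1 + (-7 - 11*8)*91 = -1 + (-7 - 88)*91 = -1 - 95*91 = -1 - 8645 = -8646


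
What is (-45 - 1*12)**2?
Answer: 3249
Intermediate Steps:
(-45 - 1*12)**2 = (-45 - 12)**2 = (-57)**2 = 3249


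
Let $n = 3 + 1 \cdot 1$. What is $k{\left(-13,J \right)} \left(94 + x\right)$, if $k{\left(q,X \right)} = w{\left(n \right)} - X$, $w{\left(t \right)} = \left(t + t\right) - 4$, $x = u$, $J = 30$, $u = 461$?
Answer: $-14430$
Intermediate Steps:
$x = 461$
$n = 4$ ($n = 3 + 1 = 4$)
$w{\left(t \right)} = -4 + 2 t$ ($w{\left(t \right)} = 2 t - 4 = -4 + 2 t$)
$k{\left(q,X \right)} = 4 - X$ ($k{\left(q,X \right)} = \left(-4 + 2 \cdot 4\right) - X = \left(-4 + 8\right) - X = 4 - X$)
$k{\left(-13,J \right)} \left(94 + x\right) = \left(4 - 30\right) \left(94 + 461\right) = \left(4 - 30\right) 555 = \left(-26\right) 555 = -14430$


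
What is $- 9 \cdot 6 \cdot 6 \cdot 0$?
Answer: $0$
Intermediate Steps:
$- 9 \cdot 6 \cdot 6 \cdot 0 = \left(-9\right) 36 \cdot 0 = \left(-324\right) 0 = 0$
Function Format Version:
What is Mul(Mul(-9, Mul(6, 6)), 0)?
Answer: 0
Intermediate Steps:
Mul(Mul(-9, Mul(6, 6)), 0) = Mul(Mul(-9, 36), 0) = Mul(-324, 0) = 0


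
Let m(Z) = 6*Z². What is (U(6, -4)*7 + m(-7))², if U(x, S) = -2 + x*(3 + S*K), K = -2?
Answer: 550564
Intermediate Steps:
U(x, S) = -2 + x*(3 - 2*S) (U(x, S) = -2 + x*(3 + S*(-2)) = -2 + x*(3 - 2*S))
(U(6, -4)*7 + m(-7))² = ((-2 + 3*6 - 2*(-4)*6)*7 + 6*(-7)²)² = ((-2 + 18 + 48)*7 + 6*49)² = (64*7 + 294)² = (448 + 294)² = 742² = 550564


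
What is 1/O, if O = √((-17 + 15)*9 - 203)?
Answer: -I*√221/221 ≈ -0.067267*I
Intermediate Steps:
O = I*√221 (O = √(-2*9 - 203) = √(-18 - 203) = √(-221) = I*√221 ≈ 14.866*I)
1/O = 1/(I*√221) = -I*√221/221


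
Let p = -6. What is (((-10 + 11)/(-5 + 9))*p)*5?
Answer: -15/2 ≈ -7.5000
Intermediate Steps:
(((-10 + 11)/(-5 + 9))*p)*5 = (((-10 + 11)/(-5 + 9))*(-6))*5 = ((1/4)*(-6))*5 = ((1*(¼))*(-6))*5 = ((¼)*(-6))*5 = -3/2*5 = -15/2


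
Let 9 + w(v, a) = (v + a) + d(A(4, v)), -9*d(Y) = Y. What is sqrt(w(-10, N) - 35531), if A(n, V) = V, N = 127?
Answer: I*sqrt(318797)/3 ≈ 188.21*I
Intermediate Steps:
d(Y) = -Y/9
w(v, a) = -9 + a + 8*v/9 (w(v, a) = -9 + ((v + a) - v/9) = -9 + ((a + v) - v/9) = -9 + (a + 8*v/9) = -9 + a + 8*v/9)
sqrt(w(-10, N) - 35531) = sqrt((-9 + 127 + (8/9)*(-10)) - 35531) = sqrt((-9 + 127 - 80/9) - 35531) = sqrt(982/9 - 35531) = sqrt(-318797/9) = I*sqrt(318797)/3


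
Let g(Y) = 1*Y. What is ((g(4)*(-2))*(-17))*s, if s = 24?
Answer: 3264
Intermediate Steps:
g(Y) = Y
((g(4)*(-2))*(-17))*s = ((4*(-2))*(-17))*24 = -8*(-17)*24 = 136*24 = 3264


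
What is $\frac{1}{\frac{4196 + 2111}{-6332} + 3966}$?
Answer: $\frac{6332}{25106405} \approx 0.00025221$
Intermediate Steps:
$\frac{1}{\frac{4196 + 2111}{-6332} + 3966} = \frac{1}{6307 \left(- \frac{1}{6332}\right) + 3966} = \frac{1}{- \frac{6307}{6332} + 3966} = \frac{1}{\frac{25106405}{6332}} = \frac{6332}{25106405}$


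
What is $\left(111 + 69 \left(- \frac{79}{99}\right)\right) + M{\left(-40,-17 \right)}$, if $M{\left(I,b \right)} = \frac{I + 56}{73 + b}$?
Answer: $\frac{12988}{231} \approx 56.225$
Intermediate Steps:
$M{\left(I,b \right)} = \frac{56 + I}{73 + b}$
$\left(111 + 69 \left(- \frac{79}{99}\right)\right) + M{\left(-40,-17 \right)} = \left(111 + 69 \left(- \frac{79}{99}\right)\right) + \frac{56 - 40}{73 - 17} = \left(111 + 69 \left(\left(-79\right) \frac{1}{99}\right)\right) + \frac{1}{56} \cdot 16 = \left(111 + 69 \left(- \frac{79}{99}\right)\right) + \frac{1}{56} \cdot 16 = \left(111 - \frac{1817}{33}\right) + \frac{2}{7} = \frac{1846}{33} + \frac{2}{7} = \frac{12988}{231}$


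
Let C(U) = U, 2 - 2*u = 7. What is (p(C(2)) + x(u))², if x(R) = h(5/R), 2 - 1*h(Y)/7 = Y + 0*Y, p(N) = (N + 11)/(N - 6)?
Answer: 9801/16 ≈ 612.56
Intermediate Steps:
u = -5/2 (u = 1 - ½*7 = 1 - 7/2 = -5/2 ≈ -2.5000)
p(N) = (11 + N)/(-6 + N)
h(Y) = 14 - 7*Y (h(Y) = 14 - 7*(Y + 0*Y) = 14 - 7*(Y + 0) = 14 - 7*Y)
x(R) = 14 - 35/R
(p(C(2)) + x(u))² = ((11 + 2)/(-6 + 2) + (14 - 35/(-5/2)))² = (13/(-4) + (14 - 35*(-⅖)))² = (-¼*13 + (14 + 14))² = (-13/4 + 28)² = (99/4)² = 9801/16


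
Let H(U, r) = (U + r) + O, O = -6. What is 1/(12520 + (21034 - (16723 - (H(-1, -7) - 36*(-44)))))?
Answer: 1/18401 ≈ 5.4345e-5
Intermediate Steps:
H(U, r) = -6 + U + r (H(U, r) = (U + r) - 6 = -6 + U + r)
1/(12520 + (21034 - (16723 - (H(-1, -7) - 36*(-44))))) = 1/(12520 + (21034 - (16723 - ((-6 - 1 - 7) - 36*(-44))))) = 1/(12520 + (21034 - (16723 - (-14 + 1584)))) = 1/(12520 + (21034 - (16723 - 1*1570))) = 1/(12520 + (21034 - (16723 - 1570))) = 1/(12520 + (21034 - 1*15153)) = 1/(12520 + (21034 - 15153)) = 1/(12520 + 5881) = 1/18401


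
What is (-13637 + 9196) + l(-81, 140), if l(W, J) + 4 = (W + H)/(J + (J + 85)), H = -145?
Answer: -1622651/365 ≈ -4445.6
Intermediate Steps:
l(W, J) = -4 + (-145 + W)/(85 + 2*J) (l(W, J) = -4 + (W - 145)/(J + (J + 85)) = -4 + (-145 + W)/(J + (85 + J)) = -4 + (-145 + W)/(85 + 2*J))
(-13637 + 9196) + l(-81, 140) = (-13637 + 9196) + (-485 - 81 - 8*140)/(85 + 2*140) = -4441 + (-485 - 81 - 1120)/(85 + 280) = -4441 - 1686/365 = -1622651/365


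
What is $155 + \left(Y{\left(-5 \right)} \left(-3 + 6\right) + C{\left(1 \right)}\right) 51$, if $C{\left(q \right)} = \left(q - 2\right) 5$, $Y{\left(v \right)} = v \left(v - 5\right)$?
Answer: $7550$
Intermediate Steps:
$Y{\left(v \right)} = v \left(-5 + v\right)$
$C{\left(q \right)} = -10 + 5 q$ ($C{\left(q \right)} = \left(-2 + q\right) 5 = -10 + 5 q$)
$155 + \left(Y{\left(-5 \right)} \left(-3 + 6\right) + C{\left(1 \right)}\right) 51 = 155 + \left(- 5 \left(-5 - 5\right) \left(-3 + 6\right) + \left(-10 + 5 \cdot 1\right)\right) 51 = 155 + \left(\left(-5\right) \left(-10\right) 3 + \left(-10 + 5\right)\right) 51 = 155 + \left(50 \cdot 3 - 5\right) 51 = 155 + \left(150 - 5\right) 51 = 155 + 145 \cdot 51 = 155 + 7395 = 7550$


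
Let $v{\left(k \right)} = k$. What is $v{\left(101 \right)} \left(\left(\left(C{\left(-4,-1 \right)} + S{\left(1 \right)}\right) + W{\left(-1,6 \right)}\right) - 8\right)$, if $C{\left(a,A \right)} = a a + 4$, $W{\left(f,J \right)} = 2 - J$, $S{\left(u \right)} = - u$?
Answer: $707$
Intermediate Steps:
$C{\left(a,A \right)} = 4 + a^{2}$ ($C{\left(a,A \right)} = a^{2} + 4 = 4 + a^{2}$)
$v{\left(101 \right)} \left(\left(\left(C{\left(-4,-1 \right)} + S{\left(1 \right)}\right) + W{\left(-1,6 \right)}\right) - 8\right) = 101 \left(\left(\left(\left(4 + \left(-4\right)^{2}\right) - 1\right) + \left(2 - 6\right)\right) - 8\right) = 101 \left(\left(\left(\left(4 + 16\right) - 1\right) + \left(2 - 6\right)\right) - 8\right) = 101 \left(\left(\left(20 - 1\right) - 4\right) - 8\right) = 101 \left(\left(19 - 4\right) - 8\right) = 101 \left(15 - 8\right) = 101 \cdot 7 = 707$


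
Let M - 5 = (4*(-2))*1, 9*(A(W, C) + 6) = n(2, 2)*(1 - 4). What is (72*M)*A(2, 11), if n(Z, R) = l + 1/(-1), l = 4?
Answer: 1512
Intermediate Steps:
n(Z, R) = 3 (n(Z, R) = 4 + 1/(-1) = 4 + 1*(-1) = 4 - 1 = 3)
A(W, C) = -7 (A(W, C) = -6 + (3*(1 - 4))/9 = -6 + (3*(-3))/9 = -6 + (1/9)*(-9) = -6 - 1 = -7)
M = -3 (M = 5 + (4*(-2))*1 = 5 - 8*1 = 5 - 8 = -3)
(72*M)*A(2, 11) = (72*(-3))*(-7) = -216*(-7) = 1512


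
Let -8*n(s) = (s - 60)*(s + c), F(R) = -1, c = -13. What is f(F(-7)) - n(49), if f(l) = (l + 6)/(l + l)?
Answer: -52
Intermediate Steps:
n(s) = -(-60 + s)*(-13 + s)/8 (n(s) = -(s - 60)*(s - 13)/8 = -(-60 + s)*(-13 + s)/8)
f(l) = (6 + l)/(2*l) (f(l) = (6 + l)/((2*l)) = (6 + l)*(1/(2*l)) = (6 + l)/(2*l))
f(F(-7)) - n(49) = (½)*(6 - 1)/(-1) - (-195/2 - ⅛*49² + (73/8)*49) = (½)*(-1)*5 - (-195/2 - ⅛*2401 + 3577/8) = -5/2 - (-195/2 - 2401/8 + 3577/8) = -5/2 - 1*99/2 = -5/2 - 99/2 = -52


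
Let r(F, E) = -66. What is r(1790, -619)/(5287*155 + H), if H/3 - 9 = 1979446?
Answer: -3/307175 ≈ -9.7664e-6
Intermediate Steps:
H = 5938365 (H = 27 + 3*1979446 = 27 + 5938338 = 5938365)
r(1790, -619)/(5287*155 + H) = -66/(5287*155 + 5938365) = -66/(819485 + 5938365) = -66/6757850 = -66*1/6757850 = -3/307175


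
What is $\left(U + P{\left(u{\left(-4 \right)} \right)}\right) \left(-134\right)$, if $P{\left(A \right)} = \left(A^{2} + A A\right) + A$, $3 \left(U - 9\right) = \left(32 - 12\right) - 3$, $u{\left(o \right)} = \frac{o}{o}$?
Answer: $- \frac{7102}{3} \approx -2367.3$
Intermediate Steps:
$u{\left(o \right)} = 1$
$U = \frac{44}{3}$ ($U = 9 + \frac{\left(32 - 12\right) - 3}{3} = 9 + \frac{20 - 3}{3} = 9 + \frac{1}{3} \cdot 17 = 9 + \frac{17}{3} = \frac{44}{3} \approx 14.667$)
$P{\left(A \right)} = A + 2 A^{2}$ ($P{\left(A \right)} = \left(A^{2} + A^{2}\right) + A = 2 A^{2} + A = A + 2 A^{2}$)
$\left(U + P{\left(u{\left(-4 \right)} \right)}\right) \left(-134\right) = \left(\frac{44}{3} + 1 \left(1 + 2 \cdot 1\right)\right) \left(-134\right) = \left(\frac{44}{3} + 1 \left(1 + 2\right)\right) \left(-134\right) = \left(\frac{44}{3} + 1 \cdot 3\right) \left(-134\right) = \left(\frac{44}{3} + 3\right) \left(-134\right) = \frac{53}{3} \left(-134\right) = - \frac{7102}{3}$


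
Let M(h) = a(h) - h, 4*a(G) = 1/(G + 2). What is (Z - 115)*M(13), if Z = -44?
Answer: 41287/20 ≈ 2064.4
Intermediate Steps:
a(G) = 1/(4*(2 + G)) (a(G) = 1/(4*(G + 2)) = 1/(4*(2 + G)))
M(h) = -h + 1/(4*(2 + h)) (M(h) = 1/(4*(2 + h)) - h = -h + 1/(4*(2 + h)))
(Z - 115)*M(13) = (-44 - 115)*((¼ - 1*13*(2 + 13))/(2 + 13)) = -159*(¼ - 1*13*15)/15 = -53*(¼ - 195)/5 = -53*(-779)/(5*4) = -159*(-779/60) = 41287/20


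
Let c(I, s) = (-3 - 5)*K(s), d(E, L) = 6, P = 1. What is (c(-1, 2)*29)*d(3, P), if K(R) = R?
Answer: -2784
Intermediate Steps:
c(I, s) = -8*s (c(I, s) = (-3 - 5)*s = -8*s)
(c(-1, 2)*29)*d(3, P) = (-8*2*29)*6 = -16*29*6 = -464*6 = -2784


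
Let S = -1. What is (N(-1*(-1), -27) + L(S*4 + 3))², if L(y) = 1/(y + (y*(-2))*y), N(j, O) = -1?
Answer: 16/9 ≈ 1.7778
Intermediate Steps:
L(y) = 1/(y - 2*y²) (L(y) = 1/(y + (-2*y)*y) = 1/(y - 2*y²))
(N(-1*(-1), -27) + L(S*4 + 3))² = (-1 - 1/((-1*4 + 3)*(-1 + 2*(-1*4 + 3))))² = (-1 - 1/((-4 + 3)*(-1 + 2*(-4 + 3))))² = (-1 - 1/(-1*(-1 + 2*(-1))))² = (-1 - 1*(-1)/(-1 - 2))² = (-1 - 1*(-1)/(-3))² = (-1 - 1*(-1)*(-⅓))² = (-1 - ⅓)² = (-4/3)² = 16/9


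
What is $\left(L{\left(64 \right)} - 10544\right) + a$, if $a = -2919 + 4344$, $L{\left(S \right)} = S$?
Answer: $-9055$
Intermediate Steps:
$a = 1425$
$\left(L{\left(64 \right)} - 10544\right) + a = \left(64 - 10544\right) + 1425 = -10480 + 1425 = -9055$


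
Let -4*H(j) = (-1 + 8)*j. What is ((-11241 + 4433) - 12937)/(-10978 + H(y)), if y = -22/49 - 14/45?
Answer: 6219675/3457651 ≈ 1.7988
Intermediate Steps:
y = -1676/2205 (y = -22*1/49 - 14*1/45 = -22/49 - 14/45 = -1676/2205 ≈ -0.76009)
H(j) = -7*j/4 (H(j) = -(-1 + 8)*j/4 = -7*j/4)
((-11241 + 4433) - 12937)/(-10978 + H(y)) = ((-11241 + 4433) - 12937)/(-10978 - 7/4*(-1676/2205)) = (-6808 - 12937)/(-10978 + 419/315) = -19745/(-3457651/315) = -19745*(-315/3457651) = 6219675/3457651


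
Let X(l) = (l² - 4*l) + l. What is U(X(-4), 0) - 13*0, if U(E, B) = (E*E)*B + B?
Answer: 0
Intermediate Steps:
X(l) = l² - 3*l
U(E, B) = B + B*E² (U(E, B) = E²*B + B = B*E² + B = B + B*E²)
U(X(-4), 0) - 13*0 = 0*(1 + (-4*(-3 - 4))²) - 13*0 = 0*(1 + (-4*(-7))²) + 0 = 0*(1 + 28²) + 0 = 0*(1 + 784) + 0 = 0*785 + 0 = 0 + 0 = 0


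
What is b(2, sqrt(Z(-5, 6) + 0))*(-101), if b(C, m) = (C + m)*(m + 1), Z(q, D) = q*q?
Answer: -4242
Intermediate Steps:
Z(q, D) = q**2
b(C, m) = (1 + m)*(C + m) (b(C, m) = (C + m)*(1 + m) = (1 + m)*(C + m))
b(2, sqrt(Z(-5, 6) + 0))*(-101) = (2 + sqrt((-5)**2 + 0) + (sqrt((-5)**2 + 0))**2 + 2*sqrt((-5)**2 + 0))*(-101) = (2 + sqrt(25 + 0) + (sqrt(25 + 0))**2 + 2*sqrt(25 + 0))*(-101) = (2 + sqrt(25) + (sqrt(25))**2 + 2*sqrt(25))*(-101) = (2 + 5 + 5**2 + 2*5)*(-101) = (2 + 5 + 25 + 10)*(-101) = 42*(-101) = -4242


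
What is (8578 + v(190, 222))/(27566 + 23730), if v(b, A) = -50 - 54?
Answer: 4237/25648 ≈ 0.16520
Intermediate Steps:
v(b, A) = -104
(8578 + v(190, 222))/(27566 + 23730) = (8578 - 104)/(27566 + 23730) = 8474/51296 = 8474*(1/51296) = 4237/25648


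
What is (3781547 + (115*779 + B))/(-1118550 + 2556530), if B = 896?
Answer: 968007/359495 ≈ 2.6927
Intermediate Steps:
(3781547 + (115*779 + B))/(-1118550 + 2556530) = (3781547 + (115*779 + 896))/(-1118550 + 2556530) = (3781547 + (89585 + 896))/1437980 = (3781547 + 90481)*(1/1437980) = 3872028*(1/1437980) = 968007/359495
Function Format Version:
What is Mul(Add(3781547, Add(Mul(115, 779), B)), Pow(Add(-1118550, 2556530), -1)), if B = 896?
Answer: Rational(968007, 359495) ≈ 2.6927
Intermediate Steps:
Mul(Add(3781547, Add(Mul(115, 779), B)), Pow(Add(-1118550, 2556530), -1)) = Mul(Add(3781547, Add(Mul(115, 779), 896)), Pow(Add(-1118550, 2556530), -1)) = Mul(Add(3781547, Add(89585, 896)), Pow(1437980, -1)) = Mul(Add(3781547, 90481), Rational(1, 1437980)) = Mul(3872028, Rational(1, 1437980)) = Rational(968007, 359495)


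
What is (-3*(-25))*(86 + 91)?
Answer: 13275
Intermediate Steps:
(-3*(-25))*(86 + 91) = 75*177 = 13275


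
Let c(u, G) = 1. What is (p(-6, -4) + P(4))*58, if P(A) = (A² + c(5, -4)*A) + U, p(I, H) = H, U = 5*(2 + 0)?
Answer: 1508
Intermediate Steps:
U = 10 (U = 5*2 = 10)
P(A) = 10 + A + A² (P(A) = (A² + 1*A) + 10 = (A² + A) + 10 = (A + A²) + 10 = 10 + A + A²)
(p(-6, -4) + P(4))*58 = (-4 + (10 + 4 + 4²))*58 = (-4 + (10 + 4 + 16))*58 = (-4 + 30)*58 = 26*58 = 1508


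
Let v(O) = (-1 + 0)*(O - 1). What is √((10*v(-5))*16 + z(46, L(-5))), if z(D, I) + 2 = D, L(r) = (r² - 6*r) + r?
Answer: 2*√251 ≈ 31.686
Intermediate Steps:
v(O) = 1 - O (v(O) = -(-1 + O) = 1 - O)
L(r) = r² - 5*r
z(D, I) = -2 + D
√((10*v(-5))*16 + z(46, L(-5))) = √((10*(1 - 1*(-5)))*16 + (-2 + 46)) = √((10*(1 + 5))*16 + 44) = √((10*6)*16 + 44) = √(60*16 + 44) = √(960 + 44) = √1004 = 2*√251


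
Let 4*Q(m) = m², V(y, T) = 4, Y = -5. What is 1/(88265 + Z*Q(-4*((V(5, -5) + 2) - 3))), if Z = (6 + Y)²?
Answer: 1/88301 ≈ 1.1325e-5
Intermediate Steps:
Z = 1 (Z = (6 - 5)² = 1² = 1)
Q(m) = m²/4
1/(88265 + Z*Q(-4*((V(5, -5) + 2) - 3))) = 1/(88265 + 1*((-4*((4 + 2) - 3))²/4)) = 1/(88265 + 1*((-4*(6 - 3))²/4)) = 1/(88265 + 1*((-4*3)²/4)) = 1/(88265 + 1*((¼)*(-12)²)) = 1/(88265 + 1*((¼)*144)) = 1/(88265 + 1*36) = 1/(88265 + 36) = 1/88301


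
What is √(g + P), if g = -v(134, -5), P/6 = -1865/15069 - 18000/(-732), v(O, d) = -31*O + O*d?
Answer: √466672464071426/306403 ≈ 70.504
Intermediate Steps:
P = 44979470/306403 (P = 6*(-1865/15069 - 18000/(-732)) = 6*(-1865*1/15069 - 18000*(-1/732)) = 6*(-1865/15069 + 1500/61) = 6*(22489735/919209) = 44979470/306403 ≈ 146.80)
g = 4824 (g = -134*(-31 - 5) = -134*(-36) = -1*(-4824) = 4824)
√(g + P) = √(4824 + 44979470/306403) = √(1523067542/306403) = √466672464071426/306403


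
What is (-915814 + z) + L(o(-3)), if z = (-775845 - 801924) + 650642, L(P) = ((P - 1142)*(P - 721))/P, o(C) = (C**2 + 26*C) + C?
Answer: -66827227/36 ≈ -1.8563e+6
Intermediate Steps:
o(C) = C**2 + 27*C
L(P) = (-1142 + P)*(-721 + P)/P (L(P) = ((-1142 + P)*(-721 + P))/P = (-1142 + P)*(-721 + P)/P)
z = -927127 (z = -1577769 + 650642 = -927127)
(-915814 + z) + L(o(-3)) = (-915814 - 927127) + (-1863 - 3*(27 - 3) + 823382/((-3*(27 - 3)))) = -1842941 + (-1863 - 3*24 + 823382/((-3*24))) = -1842941 + (-1863 - 72 + 823382/(-72)) = -1842941 + (-1863 - 72 + 823382*(-1/72)) = -1842941 + (-1863 - 72 - 411691/36) = -1842941 - 481351/36 = -66827227/36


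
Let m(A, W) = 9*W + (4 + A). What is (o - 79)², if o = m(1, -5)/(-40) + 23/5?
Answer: 134689/25 ≈ 5387.6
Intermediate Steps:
m(A, W) = 4 + A + 9*W
o = 28/5 (o = (4 + 1 + 9*(-5))/(-40) + 23/5 = (4 + 1 - 45)*(-1/40) + 23*(⅕) = -40*(-1/40) + 23/5 = 1 + 23/5 = 28/5 ≈ 5.6000)
(o - 79)² = (28/5 - 79)² = (-367/5)² = 134689/25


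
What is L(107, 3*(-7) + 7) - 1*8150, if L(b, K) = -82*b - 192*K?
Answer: -14236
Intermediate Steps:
L(b, K) = -192*K - 82*b
L(107, 3*(-7) + 7) - 1*8150 = (-192*(3*(-7) + 7) - 82*107) - 1*8150 = (-192*(-21 + 7) - 8774) - 8150 = (-192*(-14) - 8774) - 8150 = (2688 - 8774) - 8150 = -6086 - 8150 = -14236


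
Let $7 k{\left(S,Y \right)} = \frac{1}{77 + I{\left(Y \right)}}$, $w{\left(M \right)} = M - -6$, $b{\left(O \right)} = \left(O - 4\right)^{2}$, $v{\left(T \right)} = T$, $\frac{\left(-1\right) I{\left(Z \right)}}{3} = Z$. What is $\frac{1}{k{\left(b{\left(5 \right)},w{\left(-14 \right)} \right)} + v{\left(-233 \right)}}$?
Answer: $- \frac{707}{164730} \approx -0.0042919$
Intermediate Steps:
$I{\left(Z \right)} = - 3 Z$
$b{\left(O \right)} = \left(-4 + O\right)^{2}$
$w{\left(M \right)} = 6 + M$ ($w{\left(M \right)} = M + 6 = 6 + M$)
$k{\left(S,Y \right)} = \frac{1}{7 \left(77 - 3 Y\right)}$
$\frac{1}{k{\left(b{\left(5 \right)},w{\left(-14 \right)} \right)} + v{\left(-233 \right)}} = \frac{1}{- \frac{1}{-539 + 21 \left(6 - 14\right)} - 233} = \frac{1}{- \frac{1}{-539 + 21 \left(-8\right)} - 233} = \frac{1}{- \frac{1}{-539 - 168} - 233} = \frac{1}{- \frac{1}{-707} - 233} = \frac{1}{\left(-1\right) \left(- \frac{1}{707}\right) - 233} = \frac{1}{\frac{1}{707} - 233} = \frac{1}{- \frac{164730}{707}} = - \frac{707}{164730}$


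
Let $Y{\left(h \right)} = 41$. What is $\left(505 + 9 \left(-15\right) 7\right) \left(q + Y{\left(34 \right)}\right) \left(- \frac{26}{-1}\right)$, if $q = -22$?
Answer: $-217360$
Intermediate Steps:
$\left(505 + 9 \left(-15\right) 7\right) \left(q + Y{\left(34 \right)}\right) \left(- \frac{26}{-1}\right) = \left(505 + 9 \left(-15\right) 7\right) \left(-22 + 41\right) \left(- \frac{26}{-1}\right) = \left(505 - 945\right) 19 \left(\left(-26\right) \left(-1\right)\right) = \left(505 - 945\right) 19 \cdot 26 = \left(-440\right) 19 \cdot 26 = \left(-8360\right) 26 = -217360$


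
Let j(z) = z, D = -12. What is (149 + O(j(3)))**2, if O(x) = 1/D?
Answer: 3193369/144 ≈ 22176.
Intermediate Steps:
O(x) = -1/12 (O(x) = 1/(-12) = -1/12)
(149 + O(j(3)))**2 = (149 - 1/12)**2 = (1787/12)**2 = 3193369/144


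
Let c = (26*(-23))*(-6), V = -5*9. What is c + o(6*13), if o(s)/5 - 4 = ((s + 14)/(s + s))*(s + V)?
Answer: 48169/13 ≈ 3705.3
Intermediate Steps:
V = -45
o(s) = 20 + 5*(-45 + s)*(14 + s)/(2*s) (o(s) = 20 + 5*(((s + 14)/(s + s))*(s - 45)) = 20 + 5*(((14 + s)/((2*s)))*(-45 + s)) = 20 + 5*(((14 + s)*(1/(2*s)))*(-45 + s)) = 20 + 5*(((14 + s)/(2*s))*(-45 + s)) = 20 + 5*((-45 + s)*(14 + s)/(2*s)) = 20 + 5*(-45 + s)*(14 + s)/(2*s))
c = 3588 (c = -598*(-6) = 3588)
c + o(6*13) = 3588 + 5*(-630 + (6*13)*(-23 + 6*13))/(2*((6*13))) = 3588 + (5/2)*(-630 + 78*(-23 + 78))/78 = 3588 + (5/2)*(1/78)*(-630 + 78*55) = 3588 + (5/2)*(1/78)*(-630 + 4290) = 3588 + (5/2)*(1/78)*3660 = 3588 + 1525/13 = 48169/13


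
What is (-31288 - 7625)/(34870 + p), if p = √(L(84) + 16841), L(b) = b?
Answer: -271379262/243179995 + 38913*√677/243179995 ≈ -1.1118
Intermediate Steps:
p = 5*√677 (p = √(84 + 16841) = √16925 = 5*√677 ≈ 130.10)
(-31288 - 7625)/(34870 + p) = (-31288 - 7625)/(34870 + 5*√677) = -38913/(34870 + 5*√677)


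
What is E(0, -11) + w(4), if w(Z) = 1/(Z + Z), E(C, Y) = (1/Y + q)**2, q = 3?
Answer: 8313/968 ≈ 8.5878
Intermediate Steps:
E(C, Y) = (3 + 1/Y)**2 (E(C, Y) = (1/Y + 3)**2 = (3 + 1/Y)**2)
w(Z) = 1/(2*Z)
E(0, -11) + w(4) = (1 + 3*(-11))**2/(-11)**2 + (1/2)/4 = (1 - 33)**2/121 + (1/2)*(1/4) = (1/121)*(-32)**2 + 1/8 = (1/121)*1024 + 1/8 = 1024/121 + 1/8 = 8313/968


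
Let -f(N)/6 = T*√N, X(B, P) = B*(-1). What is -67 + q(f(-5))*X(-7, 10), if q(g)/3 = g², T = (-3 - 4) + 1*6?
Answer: -3847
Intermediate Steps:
X(B, P) = -B
T = -1 (T = -7 + 6 = -1)
f(N) = 6*√N (f(N) = -(-6)*√N = 6*√N)
q(g) = 3*g²
-67 + q(f(-5))*X(-7, 10) = -67 + (3*(6*√(-5))²)*(-1*(-7)) = -67 + (3*(6*(I*√5))²)*7 = -67 + (3*(6*I*√5)²)*7 = -67 + (3*(-180))*7 = -67 - 540*7 = -67 - 3780 = -3847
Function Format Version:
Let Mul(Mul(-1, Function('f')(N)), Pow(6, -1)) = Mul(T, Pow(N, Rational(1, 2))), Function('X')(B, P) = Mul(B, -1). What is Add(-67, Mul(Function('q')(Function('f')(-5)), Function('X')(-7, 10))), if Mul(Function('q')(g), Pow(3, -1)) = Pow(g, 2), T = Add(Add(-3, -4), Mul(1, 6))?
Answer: -3847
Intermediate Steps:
Function('X')(B, P) = Mul(-1, B)
T = -1 (T = Add(-7, 6) = -1)
Function('f')(N) = Mul(6, Pow(N, Rational(1, 2))) (Function('f')(N) = Mul(-6, Mul(-1, Pow(N, Rational(1, 2)))) = Mul(6, Pow(N, Rational(1, 2))))
Function('q')(g) = Mul(3, Pow(g, 2))
Add(-67, Mul(Function('q')(Function('f')(-5)), Function('X')(-7, 10))) = Add(-67, Mul(Mul(3, Pow(Mul(6, Pow(-5, Rational(1, 2))), 2)), Mul(-1, -7))) = Add(-67, Mul(Mul(3, Pow(Mul(6, Mul(I, Pow(5, Rational(1, 2)))), 2)), 7)) = Add(-67, Mul(Mul(3, Pow(Mul(6, I, Pow(5, Rational(1, 2))), 2)), 7)) = Add(-67, Mul(Mul(3, -180), 7)) = Add(-67, Mul(-540, 7)) = Add(-67, -3780) = -3847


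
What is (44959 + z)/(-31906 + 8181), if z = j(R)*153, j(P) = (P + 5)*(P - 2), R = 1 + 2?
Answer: -46183/23725 ≈ -1.9466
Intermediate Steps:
R = 3
j(P) = (-2 + P)*(5 + P) (j(P) = (5 + P)*(-2 + P) = (-2 + P)*(5 + P))
z = 1224 (z = (-10 + 3**2 + 3*3)*153 = (-10 + 9 + 9)*153 = 8*153 = 1224)
(44959 + z)/(-31906 + 8181) = (44959 + 1224)/(-31906 + 8181) = 46183/(-23725) = 46183*(-1/23725) = -46183/23725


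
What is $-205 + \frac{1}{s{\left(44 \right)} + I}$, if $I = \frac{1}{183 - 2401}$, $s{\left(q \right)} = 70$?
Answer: $- \frac{31825877}{155259} \approx -204.99$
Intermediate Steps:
$I = - \frac{1}{2218}$ ($I = \frac{1}{-2218} = - \frac{1}{2218} \approx -0.00045086$)
$-205 + \frac{1}{s{\left(44 \right)} + I} = -205 + \frac{1}{70 - \frac{1}{2218}} = -205 + \frac{1}{\frac{155259}{2218}} = -205 + \frac{2218}{155259} = - \frac{31825877}{155259}$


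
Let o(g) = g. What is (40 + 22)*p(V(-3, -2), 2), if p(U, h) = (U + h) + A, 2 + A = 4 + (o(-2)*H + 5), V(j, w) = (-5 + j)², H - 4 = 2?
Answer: 3782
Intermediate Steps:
H = 6 (H = 4 + 2 = 6)
A = -5 (A = -2 + (4 + (-2*6 + 5)) = -2 + (4 + (-12 + 5)) = -2 + (4 - 7) = -2 - 3 = -5)
p(U, h) = -5 + U + h (p(U, h) = (U + h) - 5 = -5 + U + h)
(40 + 22)*p(V(-3, -2), 2) = (40 + 22)*(-5 + (-5 - 3)² + 2) = 62*(-5 + (-8)² + 2) = 62*(-5 + 64 + 2) = 62*61 = 3782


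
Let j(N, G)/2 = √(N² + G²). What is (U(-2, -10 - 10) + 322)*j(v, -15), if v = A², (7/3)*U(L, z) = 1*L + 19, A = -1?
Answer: 4610*√226/7 ≈ 9900.5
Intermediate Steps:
U(L, z) = 57/7 + 3*L/7 (U(L, z) = 3*(1*L + 19)/7 = 3*(L + 19)/7 = 3*(19 + L)/7 = 57/7 + 3*L/7)
v = 1 (v = (-1)² = 1)
j(N, G) = 2*√(G² + N²) (j(N, G) = 2*√(N² + G²) = 2*√(G² + N²))
(U(-2, -10 - 10) + 322)*j(v, -15) = ((57/7 + (3/7)*(-2)) + 322)*(2*√((-15)² + 1²)) = ((57/7 - 6/7) + 322)*(2*√(225 + 1)) = (51/7 + 322)*(2*√226) = 2305*(2*√226)/7 = 4610*√226/7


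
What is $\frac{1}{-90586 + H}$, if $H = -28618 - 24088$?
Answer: $- \frac{1}{143292} \approx -6.9788 \cdot 10^{-6}$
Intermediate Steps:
$H = -52706$
$\frac{1}{-90586 + H} = \frac{1}{-90586 - 52706} = \frac{1}{-143292} = - \frac{1}{143292}$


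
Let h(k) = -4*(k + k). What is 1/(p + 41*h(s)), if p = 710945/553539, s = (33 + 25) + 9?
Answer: -553539/12163862119 ≈ -4.5507e-5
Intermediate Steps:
s = 67 (s = 58 + 9 = 67)
h(k) = -8*k
p = 710945/553539 (p = 710945*(1/553539) = 710945/553539 ≈ 1.2844)
1/(p + 41*h(s)) = 1/(710945/553539 + 41*(-8*67)) = 1/(710945/553539 + 41*(-536)) = 1/(710945/553539 - 21976) = 1/(-12163862119/553539) = -553539/12163862119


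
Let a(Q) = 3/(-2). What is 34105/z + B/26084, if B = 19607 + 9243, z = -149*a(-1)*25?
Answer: 210158839/29148870 ≈ 7.2098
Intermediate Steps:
a(Q) = -3/2 (a(Q) = 3*(-1/2) = -3/2)
z = 11175/2 (z = -(-447)*25/2 = -149*(-75/2) = 11175/2 ≈ 5587.5)
B = 28850
34105/z + B/26084 = 34105/(11175/2) + 28850/26084 = 34105*(2/11175) + 28850*(1/26084) = 13642/2235 + 14425/13042 = 210158839/29148870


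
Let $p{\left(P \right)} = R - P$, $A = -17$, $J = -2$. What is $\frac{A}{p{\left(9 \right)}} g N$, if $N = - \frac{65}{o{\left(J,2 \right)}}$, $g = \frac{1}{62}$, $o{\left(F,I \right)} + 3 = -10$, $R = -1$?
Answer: $\frac{17}{124} \approx 0.1371$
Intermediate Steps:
$o{\left(F,I \right)} = -13$ ($o{\left(F,I \right)} = -3 - 10 = -13$)
$g = \frac{1}{62} \approx 0.016129$
$N = 5$ ($N = - \frac{65}{-13} = \left(-65\right) \left(- \frac{1}{13}\right) = 5$)
$p{\left(P \right)} = -1 - P$
$\frac{A}{p{\left(9 \right)}} g N = - \frac{17}{-1 - 9} \cdot \frac{1}{62} \cdot 5 = - \frac{17}{-10} \cdot \frac{1}{62} \cdot 5 = \left(-17\right) \left(- \frac{1}{10}\right) \frac{1}{62} \cdot 5 = \frac{17}{10} \cdot \frac{1}{62} \cdot 5 = \frac{17}{620} \cdot 5 = \frac{17}{124}$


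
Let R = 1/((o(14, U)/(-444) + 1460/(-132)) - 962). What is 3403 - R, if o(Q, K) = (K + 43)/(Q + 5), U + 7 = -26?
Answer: 153639102161/45148121 ≈ 3403.0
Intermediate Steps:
U = -33 (U = -7 - 26 = -33)
o(Q, K) = (43 + K)/(5 + Q)
R = -46398/45148121 (R = 1/((((43 - 33)/(5 + 14))/(-444) + 1460/(-132)) - 962) = 1/(((10/19)*(-1/444) + 1460*(-1/132)) - 962) = 1/((((1/19)*10)*(-1/444) - 365/33) - 962) = 1/(((10/19)*(-1/444) - 365/33) - 962) = 1/((-5/4218 - 365/33) - 962) = 1/(-513245/46398 - 962) = 1/(-45148121/46398) = -46398/45148121 ≈ -0.0010277)
3403 - R = 3403 - 1*(-46398/45148121) = 3403 + 46398/45148121 = 153639102161/45148121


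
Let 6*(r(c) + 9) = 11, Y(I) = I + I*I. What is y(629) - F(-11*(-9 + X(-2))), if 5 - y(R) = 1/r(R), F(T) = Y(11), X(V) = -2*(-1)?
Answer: -5455/43 ≈ -126.86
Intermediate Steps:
X(V) = 2
Y(I) = I + I**2
r(c) = -43/6 (r(c) = -9 + (1/6)*11 = -9 + 11/6 = -43/6)
F(T) = 132 (F(T) = 11*(1 + 11) = 11*12 = 132)
y(R) = 221/43 (y(R) = 5 - 1/(-43/6) = 5 - 1*(-6/43) = 5 + 6/43 = 221/43)
y(629) - F(-11*(-9 + X(-2))) = 221/43 - 1*132 = 221/43 - 132 = -5455/43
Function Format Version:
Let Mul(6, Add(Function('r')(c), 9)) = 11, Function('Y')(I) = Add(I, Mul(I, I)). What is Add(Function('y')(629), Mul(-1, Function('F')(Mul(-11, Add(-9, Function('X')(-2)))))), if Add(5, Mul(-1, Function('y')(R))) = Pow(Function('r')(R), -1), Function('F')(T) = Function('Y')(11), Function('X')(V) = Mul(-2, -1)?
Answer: Rational(-5455, 43) ≈ -126.86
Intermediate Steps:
Function('X')(V) = 2
Function('Y')(I) = Add(I, Pow(I, 2))
Function('r')(c) = Rational(-43, 6) (Function('r')(c) = Add(-9, Mul(Rational(1, 6), 11)) = Add(-9, Rational(11, 6)) = Rational(-43, 6))
Function('F')(T) = 132 (Function('F')(T) = Mul(11, Add(1, 11)) = Mul(11, 12) = 132)
Function('y')(R) = Rational(221, 43) (Function('y')(R) = Add(5, Mul(-1, Pow(Rational(-43, 6), -1))) = Add(5, Mul(-1, Rational(-6, 43))) = Add(5, Rational(6, 43)) = Rational(221, 43))
Add(Function('y')(629), Mul(-1, Function('F')(Mul(-11, Add(-9, Function('X')(-2)))))) = Add(Rational(221, 43), Mul(-1, 132)) = Add(Rational(221, 43), -132) = Rational(-5455, 43)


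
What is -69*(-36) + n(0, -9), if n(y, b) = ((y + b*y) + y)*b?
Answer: 2484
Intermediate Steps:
n(y, b) = b*(2*y + b*y) (n(y, b) = (2*y + b*y)*b = b*(2*y + b*y))
-69*(-36) + n(0, -9) = -69*(-36) - 9*0*(2 - 9) = 2484 - 9*0*(-7) = 2484 + 0 = 2484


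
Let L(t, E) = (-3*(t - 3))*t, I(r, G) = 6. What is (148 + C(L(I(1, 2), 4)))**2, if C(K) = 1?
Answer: 22201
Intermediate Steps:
L(t, E) = t*(9 - 3*t) (L(t, E) = (-3*(-3 + t))*t = (9 - 3*t)*t = t*(9 - 3*t))
(148 + C(L(I(1, 2), 4)))**2 = (148 + 1)**2 = 149**2 = 22201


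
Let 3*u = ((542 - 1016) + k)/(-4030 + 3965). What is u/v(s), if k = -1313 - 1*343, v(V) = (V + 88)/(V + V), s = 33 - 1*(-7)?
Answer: 355/52 ≈ 6.8269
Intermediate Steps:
s = 40 (s = 33 + 7 = 40)
v(V) = (88 + V)/(2*V) (v(V) = (88 + V)/((2*V)) = (88 + V)*(1/(2*V)) = (88 + V)/(2*V))
k = -1656 (k = -1313 - 343 = -1656)
u = 142/13 (u = (((542 - 1016) - 1656)/(-4030 + 3965))/3 = ((-474 - 1656)/(-65))/3 = (-2130*(-1/65))/3 = (⅓)*(426/13) = 142/13 ≈ 10.923)
u/v(s) = 142/(13*(((½)*(88 + 40)/40))) = 142/(13*(((½)*(1/40)*128))) = 142/(13*(8/5)) = (142/13)*(5/8) = 355/52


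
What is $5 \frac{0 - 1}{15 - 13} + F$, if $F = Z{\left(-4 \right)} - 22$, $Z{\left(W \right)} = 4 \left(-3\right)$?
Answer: $- \frac{73}{2} \approx -36.5$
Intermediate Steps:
$Z{\left(W \right)} = -12$
$F = -34$ ($F = -12 - 22 = -34$)
$5 \frac{0 - 1}{15 - 13} + F = 5 \frac{0 - 1}{15 - 13} - 34 = 5 \left(- \frac{1}{2}\right) - 34 = - \frac{5}{2} - 34 = - \frac{73}{2}$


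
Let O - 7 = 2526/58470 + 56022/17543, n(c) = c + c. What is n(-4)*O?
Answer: -14000125904/170956535 ≈ -81.893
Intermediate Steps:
n(c) = 2*c
O = 1750015738/170956535 (O = 7 + (2526/58470 + 56022/17543) = 7 + (2526*(1/58470) + 56022*(1/17543)) = 7 + (421/9745 + 56022/17543) = 7 + 553319993/170956535 = 1750015738/170956535 ≈ 10.237)
n(-4)*O = (2*(-4))*(1750015738/170956535) = -8*1750015738/170956535 = -14000125904/170956535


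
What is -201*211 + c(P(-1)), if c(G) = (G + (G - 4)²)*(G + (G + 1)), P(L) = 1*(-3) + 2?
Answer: -42435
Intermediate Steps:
P(L) = -1 (P(L) = -3 + 2 = -1)
c(G) = (1 + 2*G)*(G + (-4 + G)²) (c(G) = (G + (-4 + G)²)*(G + (1 + G)) = (G + (-4 + G)²)*(1 + 2*G) = (1 + 2*G)*(G + (-4 + G)²))
-201*211 + c(P(-1)) = -201*211 + (16 - 13*(-1)² + 2*(-1)³ + 25*(-1)) = -42411 + (16 - 13*1 + 2*(-1) - 25) = -42411 + (16 - 13 - 2 - 25) = -42411 - 24 = -42435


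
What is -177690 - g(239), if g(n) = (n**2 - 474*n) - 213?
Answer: -121312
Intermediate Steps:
g(n) = -213 + n**2 - 474*n
-177690 - g(239) = -177690 - (-213 + 239**2 - 474*239) = -177690 - (-213 + 57121 - 113286) = -177690 - 1*(-56378) = -177690 + 56378 = -121312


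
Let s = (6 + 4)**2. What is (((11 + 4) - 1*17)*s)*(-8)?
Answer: 1600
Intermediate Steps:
s = 100 (s = 10**2 = 100)
(((11 + 4) - 1*17)*s)*(-8) = (((11 + 4) - 1*17)*100)*(-8) = ((15 - 17)*100)*(-8) = -2*100*(-8) = -200*(-8) = 1600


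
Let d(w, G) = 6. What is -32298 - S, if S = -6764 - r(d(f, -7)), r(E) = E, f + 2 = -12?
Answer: -25528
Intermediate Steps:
f = -14 (f = -2 - 12 = -14)
S = -6770 (S = -6764 - 1*6 = -6764 - 6 = -6770)
-32298 - S = -32298 - 1*(-6770) = -32298 + 6770 = -25528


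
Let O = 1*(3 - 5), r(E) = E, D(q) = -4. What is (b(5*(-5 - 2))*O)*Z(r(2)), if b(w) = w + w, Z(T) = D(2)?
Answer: -560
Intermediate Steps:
Z(T) = -4
b(w) = 2*w
O = -2 (O = 1*(-2) = -2)
(b(5*(-5 - 2))*O)*Z(r(2)) = ((2*(5*(-5 - 2)))*(-2))*(-4) = ((2*(5*(-7)))*(-2))*(-4) = ((2*(-35))*(-2))*(-4) = -70*(-2)*(-4) = 140*(-4) = -560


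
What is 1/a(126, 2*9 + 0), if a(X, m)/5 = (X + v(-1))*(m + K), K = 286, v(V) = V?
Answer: 1/190000 ≈ 5.2632e-6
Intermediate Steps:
a(X, m) = 5*(-1 + X)*(286 + m) (a(X, m) = 5*((X - 1)*(m + 286)) = 5*((-1 + X)*(286 + m)) = 5*(-1 + X)*(286 + m))
1/a(126, 2*9 + 0) = 1/(-1430 - 5*(2*9 + 0) + 1430*126 + 5*126*(2*9 + 0)) = 1/(-1430 - 5*(18 + 0) + 180180 + 5*126*(18 + 0)) = 1/(-1430 - 5*18 + 180180 + 5*126*18) = 1/(-1430 - 90 + 180180 + 11340) = 1/190000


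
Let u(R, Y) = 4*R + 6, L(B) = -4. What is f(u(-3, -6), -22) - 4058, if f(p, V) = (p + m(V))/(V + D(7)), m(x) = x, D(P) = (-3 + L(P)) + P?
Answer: -44624/11 ≈ -4056.7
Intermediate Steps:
D(P) = -7 + P (D(P) = (-3 - 4) + P = -7 + P)
u(R, Y) = 6 + 4*R
f(p, V) = (V + p)/V (f(p, V) = (p + V)/(V + (-7 + 7)) = (V + p)/(V + 0) = (V + p)/V)
f(u(-3, -6), -22) - 4058 = (-22 + (6 + 4*(-3)))/(-22) - 4058 = -(-22 + (6 - 12))/22 - 4058 = -(-22 - 6)/22 - 4058 = -1/22*(-28) - 4058 = 14/11 - 4058 = -44624/11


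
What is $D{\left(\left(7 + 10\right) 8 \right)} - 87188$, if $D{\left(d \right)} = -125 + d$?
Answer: $-87177$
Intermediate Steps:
$D{\left(\left(7 + 10\right) 8 \right)} - 87188 = \left(-125 + \left(7 + 10\right) 8\right) - 87188 = \left(-125 + 17 \cdot 8\right) - 87188 = \left(-125 + 136\right) - 87188 = 11 - 87188 = -87177$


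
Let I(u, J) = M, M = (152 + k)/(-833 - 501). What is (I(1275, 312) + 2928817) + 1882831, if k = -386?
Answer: 3209369333/667 ≈ 4.8116e+6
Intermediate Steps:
M = 117/667 (M = (152 - 386)/(-833 - 501) = -234/(-1334) = -234*(-1/1334) = 117/667 ≈ 0.17541)
I(u, J) = 117/667
(I(1275, 312) + 2928817) + 1882831 = (117/667 + 2928817) + 1882831 = 1953521056/667 + 1882831 = 3209369333/667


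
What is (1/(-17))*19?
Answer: -19/17 ≈ -1.1176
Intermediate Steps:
(1/(-17))*19 = -1/17*1*19 = -1/17*19 = -19/17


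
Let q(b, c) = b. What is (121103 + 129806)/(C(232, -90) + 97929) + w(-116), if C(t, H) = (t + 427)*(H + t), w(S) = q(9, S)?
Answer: 1974472/191507 ≈ 10.310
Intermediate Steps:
w(S) = 9
C(t, H) = (427 + t)*(H + t)
(121103 + 129806)/(C(232, -90) + 97929) + w(-116) = (121103 + 129806)/((232² + 427*(-90) + 427*232 - 90*232) + 97929) + 9 = 250909/((53824 - 38430 + 99064 - 20880) + 97929) + 9 = 250909/(93578 + 97929) + 9 = 250909/191507 + 9 = 1974472/191507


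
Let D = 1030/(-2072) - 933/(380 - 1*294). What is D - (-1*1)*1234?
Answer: 54466793/44548 ≈ 1222.7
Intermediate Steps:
D = -505439/44548 (D = 1030*(-1/2072) - 933/(380 - 294) = -515/1036 - 933/86 = -505439/44548 ≈ -11.346)
D - (-1*1)*1234 = -505439/44548 - (-1*1)*1234 = -505439/44548 - (-1)*1234 = -505439/44548 - 1*(-1234) = -505439/44548 + 1234 = 54466793/44548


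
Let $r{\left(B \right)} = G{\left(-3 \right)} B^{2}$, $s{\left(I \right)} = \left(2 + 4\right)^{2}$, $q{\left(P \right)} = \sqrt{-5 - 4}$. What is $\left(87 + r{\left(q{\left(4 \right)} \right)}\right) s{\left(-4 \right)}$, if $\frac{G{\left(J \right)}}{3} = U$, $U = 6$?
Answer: $-2700$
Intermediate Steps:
$q{\left(P \right)} = 3 i$ ($q{\left(P \right)} = \sqrt{-9} = 3 i$)
$G{\left(J \right)} = 18$ ($G{\left(J \right)} = 3 \cdot 6 = 18$)
$s{\left(I \right)} = 36$ ($s{\left(I \right)} = 6^{2} = 36$)
$r{\left(B \right)} = 18 B^{2}$
$\left(87 + r{\left(q{\left(4 \right)} \right)}\right) s{\left(-4 \right)} = \left(87 + 18 \left(3 i\right)^{2}\right) 36 = \left(87 + 18 \left(-9\right)\right) 36 = \left(87 - 162\right) 36 = \left(-75\right) 36 = -2700$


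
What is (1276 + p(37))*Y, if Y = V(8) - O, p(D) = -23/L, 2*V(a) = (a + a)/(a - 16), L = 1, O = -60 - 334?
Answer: 492429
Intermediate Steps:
O = -394
V(a) = a/(-16 + a) (V(a) = ((a + a)/(a - 16))/2 = ((2*a)/(-16 + a))/2 = (2*a/(-16 + a))/2 = a/(-16 + a))
p(D) = -23 (p(D) = -23/1 = -23*1 = -23)
Y = 393 (Y = 8/(-16 + 8) - 1*(-394) = 8/(-8) + 394 = 8*(-1/8) + 394 = -1 + 394 = 393)
(1276 + p(37))*Y = (1276 - 23)*393 = 1253*393 = 492429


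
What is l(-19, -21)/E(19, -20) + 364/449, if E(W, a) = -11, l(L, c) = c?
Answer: 13433/4939 ≈ 2.7198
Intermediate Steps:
l(-19, -21)/E(19, -20) + 364/449 = -21/(-11) + 364/449 = -21*(-1/11) + 364*(1/449) = 21/11 + 364/449 = 13433/4939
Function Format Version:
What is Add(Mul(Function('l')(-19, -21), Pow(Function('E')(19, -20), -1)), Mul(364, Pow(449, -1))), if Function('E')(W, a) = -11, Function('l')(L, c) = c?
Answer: Rational(13433, 4939) ≈ 2.7198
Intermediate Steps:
Add(Mul(Function('l')(-19, -21), Pow(Function('E')(19, -20), -1)), Mul(364, Pow(449, -1))) = Add(Mul(-21, Pow(-11, -1)), Mul(364, Pow(449, -1))) = Add(Mul(-21, Rational(-1, 11)), Mul(364, Rational(1, 449))) = Add(Rational(21, 11), Rational(364, 449)) = Rational(13433, 4939)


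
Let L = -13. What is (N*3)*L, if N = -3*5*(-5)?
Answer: -2925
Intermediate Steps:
N = 75 (N = -15*(-5) = 75)
(N*3)*L = (75*3)*(-13) = 225*(-13) = -2925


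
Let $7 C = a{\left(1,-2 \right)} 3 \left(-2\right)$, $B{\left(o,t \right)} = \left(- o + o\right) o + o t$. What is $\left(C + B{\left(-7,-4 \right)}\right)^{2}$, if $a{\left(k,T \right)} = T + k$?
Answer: $\frac{40804}{49} \approx 832.73$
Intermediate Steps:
$B{\left(o,t \right)} = o t$ ($B{\left(o,t \right)} = 0 o + o t = 0 + o t = o t$)
$C = \frac{6}{7}$ ($C = \frac{\left(-2 + 1\right) 3 \left(-2\right)}{7} = \frac{\left(-1\right) 3 \left(-2\right)}{7} = \frac{\left(-3\right) \left(-2\right)}{7} = \frac{1}{7} \cdot 6 = \frac{6}{7} \approx 0.85714$)
$\left(C + B{\left(-7,-4 \right)}\right)^{2} = \left(\frac{6}{7} - -28\right)^{2} = \left(\frac{6}{7} + 28\right)^{2} = \left(\frac{202}{7}\right)^{2} = \frac{40804}{49}$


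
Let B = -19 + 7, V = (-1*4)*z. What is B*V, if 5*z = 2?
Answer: 96/5 ≈ 19.200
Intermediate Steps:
z = 2/5 (z = (1/5)*2 = 2/5 ≈ 0.40000)
V = -8/5 (V = -1*4*(2/5) = -4*2/5 = -8/5 ≈ -1.6000)
B = -12
B*V = -12*(-8/5) = 96/5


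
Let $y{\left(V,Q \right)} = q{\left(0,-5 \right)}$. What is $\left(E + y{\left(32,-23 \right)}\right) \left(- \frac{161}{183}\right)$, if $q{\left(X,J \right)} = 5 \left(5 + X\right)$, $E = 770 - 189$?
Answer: $- \frac{32522}{61} \approx -533.15$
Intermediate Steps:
$E = 581$ ($E = 770 - 189 = 581$)
$q{\left(X,J \right)} = 25 + 5 X$
$y{\left(V,Q \right)} = 25$ ($y{\left(V,Q \right)} = 25 + 5 \cdot 0 = 25 + 0 = 25$)
$\left(E + y{\left(32,-23 \right)}\right) \left(- \frac{161}{183}\right) = \left(581 + 25\right) \left(- \frac{161}{183}\right) = 606 \left(\left(-161\right) \frac{1}{183}\right) = 606 \left(- \frac{161}{183}\right) = - \frac{32522}{61}$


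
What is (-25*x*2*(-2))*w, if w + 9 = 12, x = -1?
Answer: -300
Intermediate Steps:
w = 3 (w = -9 + 12 = 3)
(-25*x*2*(-2))*w = -25*(-1*2)*(-2)*3 = -(-50)*(-2)*3 = -25*4*3 = -100*3 = -300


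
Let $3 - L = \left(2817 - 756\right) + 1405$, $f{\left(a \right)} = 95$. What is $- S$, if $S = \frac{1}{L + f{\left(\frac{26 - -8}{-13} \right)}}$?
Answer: $\frac{1}{3368} \approx 0.00029691$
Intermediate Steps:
$L = -3463$ ($L = 3 - \left(\left(2817 - 756\right) + 1405\right) = 3 - \left(2061 + 1405\right) = 3 - 3466 = -3463$)
$S = - \frac{1}{3368}$ ($S = \frac{1}{-3463 + 95} = \frac{1}{-3368} = - \frac{1}{3368} \approx -0.00029691$)
$- S = \left(-1\right) \left(- \frac{1}{3368}\right) = \frac{1}{3368}$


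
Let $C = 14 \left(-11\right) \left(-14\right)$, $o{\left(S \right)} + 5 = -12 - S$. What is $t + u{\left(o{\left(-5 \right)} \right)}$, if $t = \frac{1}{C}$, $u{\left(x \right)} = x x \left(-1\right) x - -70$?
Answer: $\frac{3876489}{2156} \approx 1798.0$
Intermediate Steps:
$o{\left(S \right)} = -17 - S$ ($o{\left(S \right)} = -5 - \left(12 + S\right) = -17 - S$)
$C = 2156$ ($C = \left(-154\right) \left(-14\right) = 2156$)
$u{\left(x \right)} = 70 - x^{3}$ ($u{\left(x \right)} = x^{2} \left(-1\right) x + 70 = - x^{2} x + 70 = - x^{3} + 70 = 70 - x^{3}$)
$t = \frac{1}{2156} \approx 0.00046382$
$t + u{\left(o{\left(-5 \right)} \right)} = \frac{1}{2156} - \left(-70 + \left(-17 - -5\right)^{3}\right) = \frac{1}{2156} - \left(-70 + \left(-17 + 5\right)^{3}\right) = \frac{1}{2156} + \left(70 - \left(-12\right)^{3}\right) = \frac{1}{2156} + \left(70 - -1728\right) = \frac{1}{2156} + \left(70 + 1728\right) = \frac{1}{2156} + 1798 = \frac{3876489}{2156}$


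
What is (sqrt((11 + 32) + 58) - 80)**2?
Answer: (80 - sqrt(101))**2 ≈ 4893.0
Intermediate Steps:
(sqrt((11 + 32) + 58) - 80)**2 = (sqrt(43 + 58) - 80)**2 = (sqrt(101) - 80)**2 = (-80 + sqrt(101))**2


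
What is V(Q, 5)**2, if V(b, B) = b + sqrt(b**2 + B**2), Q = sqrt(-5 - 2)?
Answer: 11 + 6*I*sqrt(14) ≈ 11.0 + 22.45*I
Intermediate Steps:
Q = I*sqrt(7) (Q = sqrt(-7) = I*sqrt(7) ≈ 2.6458*I)
V(b, B) = b + sqrt(B**2 + b**2)
V(Q, 5)**2 = (I*sqrt(7) + sqrt(5**2 + (I*sqrt(7))**2))**2 = (I*sqrt(7) + sqrt(25 - 7))**2 = (I*sqrt(7) + sqrt(18))**2 = (I*sqrt(7) + 3*sqrt(2))**2 = (3*sqrt(2) + I*sqrt(7))**2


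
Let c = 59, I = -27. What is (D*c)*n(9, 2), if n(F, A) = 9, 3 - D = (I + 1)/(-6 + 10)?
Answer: 10089/2 ≈ 5044.5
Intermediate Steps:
D = 19/2 (D = 3 - (-27 + 1)/(-6 + 10) = 3 - (-26)/4 = 3 - 1*(-13/2) = 3 + 13/2 = 19/2 ≈ 9.5000)
(D*c)*n(9, 2) = ((19/2)*59)*9 = (1121/2)*9 = 10089/2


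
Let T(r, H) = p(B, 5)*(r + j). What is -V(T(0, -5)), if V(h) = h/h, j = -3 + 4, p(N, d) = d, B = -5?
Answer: -1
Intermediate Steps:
j = 1
T(r, H) = 5 + 5*r (T(r, H) = 5*(r + 1) = 5*(1 + r) = 5 + 5*r)
V(h) = 1
-V(T(0, -5)) = -1*1 = -1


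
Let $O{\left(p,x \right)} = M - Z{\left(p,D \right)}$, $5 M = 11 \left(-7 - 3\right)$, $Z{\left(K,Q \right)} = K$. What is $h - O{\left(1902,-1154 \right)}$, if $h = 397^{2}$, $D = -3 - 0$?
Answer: $159533$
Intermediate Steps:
$D = -3$ ($D = -3 + 0 = -3$)
$M = -22$ ($M = \frac{11 \left(-7 - 3\right)}{5} = \frac{11 \left(-10\right)}{5} = \frac{1}{5} \left(-110\right) = -22$)
$O{\left(p,x \right)} = -22 - p$
$h = 157609$
$h - O{\left(1902,-1154 \right)} = 157609 - \left(-22 - 1902\right) = 157609 - -1924 = 157609 + 1924 = 159533$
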